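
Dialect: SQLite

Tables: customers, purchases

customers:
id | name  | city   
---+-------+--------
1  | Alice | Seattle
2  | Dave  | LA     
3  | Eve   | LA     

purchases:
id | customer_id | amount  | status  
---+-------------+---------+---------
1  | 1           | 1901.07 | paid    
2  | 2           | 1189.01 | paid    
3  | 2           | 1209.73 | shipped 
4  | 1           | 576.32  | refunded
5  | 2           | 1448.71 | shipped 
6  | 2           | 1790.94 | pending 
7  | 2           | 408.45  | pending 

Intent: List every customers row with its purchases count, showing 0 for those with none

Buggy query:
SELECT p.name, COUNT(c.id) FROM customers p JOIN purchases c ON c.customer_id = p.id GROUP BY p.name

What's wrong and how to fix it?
Bug: An inner join excludes parents with zero children

Fix: Use LEFT JOIN so parents without children still appear (COUNT(c.id) gives 0)

Corrected query:
SELECT p.name, COUNT(c.id) FROM customers p LEFT JOIN purchases c ON c.customer_id = p.id GROUP BY p.name

Result:
name  | COUNT(c.id)
------+------------
Alice | 2          
Dave  | 5          
Eve   | 0          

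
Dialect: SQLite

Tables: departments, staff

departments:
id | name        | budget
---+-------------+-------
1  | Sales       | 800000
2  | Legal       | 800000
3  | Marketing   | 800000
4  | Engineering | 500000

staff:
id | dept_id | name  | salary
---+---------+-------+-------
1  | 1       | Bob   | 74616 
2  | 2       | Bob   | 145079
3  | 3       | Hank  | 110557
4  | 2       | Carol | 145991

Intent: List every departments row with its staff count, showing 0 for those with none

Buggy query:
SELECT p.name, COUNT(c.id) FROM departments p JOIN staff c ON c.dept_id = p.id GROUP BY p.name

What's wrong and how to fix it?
Bug: An inner join excludes parents with zero children

Fix: Switch to LEFT JOIN to retain unmatched parent rows

Corrected query:
SELECT p.name, COUNT(c.id) FROM departments p LEFT JOIN staff c ON c.dept_id = p.id GROUP BY p.name

Result:
name        | COUNT(c.id)
------------+------------
Engineering | 0          
Legal       | 2          
Marketing   | 1          
Sales       | 1          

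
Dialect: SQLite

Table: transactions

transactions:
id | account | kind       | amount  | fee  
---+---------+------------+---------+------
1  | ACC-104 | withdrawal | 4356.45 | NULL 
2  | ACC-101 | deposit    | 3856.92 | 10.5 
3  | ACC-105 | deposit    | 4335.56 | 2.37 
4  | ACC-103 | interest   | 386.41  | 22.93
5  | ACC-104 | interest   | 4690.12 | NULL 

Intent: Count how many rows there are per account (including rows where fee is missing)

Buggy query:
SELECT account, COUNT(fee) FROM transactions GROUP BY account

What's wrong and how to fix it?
Bug: COUNT(column) counts non-NULL values only; rows with NULL fee aren't counted

Fix: Replace COUNT(fee) with COUNT(*)

Corrected query:
SELECT account, COUNT(*) FROM transactions GROUP BY account

Result:
account | COUNT(*)
--------+---------
ACC-101 | 1       
ACC-103 | 1       
ACC-104 | 2       
ACC-105 | 1       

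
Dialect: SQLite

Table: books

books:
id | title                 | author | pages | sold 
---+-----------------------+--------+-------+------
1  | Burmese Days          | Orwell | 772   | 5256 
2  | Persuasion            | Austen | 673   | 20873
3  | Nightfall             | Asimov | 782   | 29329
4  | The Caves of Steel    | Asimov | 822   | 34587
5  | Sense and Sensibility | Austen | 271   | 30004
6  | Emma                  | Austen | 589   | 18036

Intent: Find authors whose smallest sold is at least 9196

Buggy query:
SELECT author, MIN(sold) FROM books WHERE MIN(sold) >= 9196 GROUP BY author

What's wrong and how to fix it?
Bug: Aggregates like MIN are computed per group after WHERE runs

Fix: Use HAVING for the per-group MIN condition

Corrected query:
SELECT author, MIN(sold) FROM books GROUP BY author HAVING MIN(sold) >= 9196

Result:
author | MIN(sold)
-------+----------
Asimov | 29329    
Austen | 18036    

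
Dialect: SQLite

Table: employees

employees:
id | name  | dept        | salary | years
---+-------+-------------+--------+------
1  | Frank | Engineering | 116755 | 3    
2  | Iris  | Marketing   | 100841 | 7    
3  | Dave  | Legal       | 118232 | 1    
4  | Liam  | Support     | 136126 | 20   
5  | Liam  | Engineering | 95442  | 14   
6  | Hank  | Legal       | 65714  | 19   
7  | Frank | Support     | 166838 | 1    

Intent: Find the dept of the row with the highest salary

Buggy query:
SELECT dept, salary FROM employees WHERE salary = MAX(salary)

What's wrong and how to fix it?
Bug: MAX(salary) is an aggregate and cannot be used directly in WHERE

Fix: Wrap MAX in a scalar subquery so WHERE compares against a single value

Corrected query:
SELECT dept, salary FROM employees WHERE salary = (SELECT MAX(salary) FROM employees)

Result:
dept    | salary
--------+-------
Support | 166838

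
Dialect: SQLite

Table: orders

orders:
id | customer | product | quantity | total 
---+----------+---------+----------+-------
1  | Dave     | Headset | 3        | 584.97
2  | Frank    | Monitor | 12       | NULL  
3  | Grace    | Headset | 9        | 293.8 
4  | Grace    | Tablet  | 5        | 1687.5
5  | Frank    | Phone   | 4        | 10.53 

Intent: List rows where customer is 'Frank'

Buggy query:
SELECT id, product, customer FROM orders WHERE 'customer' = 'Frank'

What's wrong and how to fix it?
Bug: Single quotes denote string literals in SQL; the column name is being compared as a constant string

Fix: Remove the quotes around the column name (or use double quotes for an identifier)

Corrected query:
SELECT id, product, customer FROM orders WHERE customer = 'Frank'

Result:
id | product | customer
---+---------+---------
2  | Monitor | Frank   
5  | Phone   | Frank   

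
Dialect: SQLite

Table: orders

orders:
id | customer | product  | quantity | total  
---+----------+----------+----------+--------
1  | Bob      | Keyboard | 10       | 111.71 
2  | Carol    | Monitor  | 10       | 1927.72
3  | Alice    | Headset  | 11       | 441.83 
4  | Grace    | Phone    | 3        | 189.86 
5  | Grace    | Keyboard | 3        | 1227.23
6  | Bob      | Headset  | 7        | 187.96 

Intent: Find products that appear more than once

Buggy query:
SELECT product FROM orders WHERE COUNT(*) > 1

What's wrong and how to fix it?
Bug: WHERE can't reference COUNT(*); aggregates are computed after WHERE

Fix: GROUP BY product, then filter groups with HAVING COUNT(*) > 1

Corrected query:
SELECT product FROM orders GROUP BY product HAVING COUNT(*) > 1

Result:
product 
--------
Headset 
Keyboard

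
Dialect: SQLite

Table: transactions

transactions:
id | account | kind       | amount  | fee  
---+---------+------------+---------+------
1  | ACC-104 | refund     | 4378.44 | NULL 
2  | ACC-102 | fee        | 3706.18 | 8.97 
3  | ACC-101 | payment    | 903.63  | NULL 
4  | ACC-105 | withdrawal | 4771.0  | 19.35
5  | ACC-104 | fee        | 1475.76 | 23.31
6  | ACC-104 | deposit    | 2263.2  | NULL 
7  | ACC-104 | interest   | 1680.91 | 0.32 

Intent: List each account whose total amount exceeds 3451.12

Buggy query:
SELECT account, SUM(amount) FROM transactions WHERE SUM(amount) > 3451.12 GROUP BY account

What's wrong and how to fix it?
Bug: WHERE runs before GROUP BY, so aggregates aren't available there

Fix: Use HAVING (which filters groups after aggregation) instead of WHERE

Corrected query:
SELECT account, SUM(amount) FROM transactions GROUP BY account HAVING SUM(amount) > 3451.12

Result:
account | SUM(amount)
--------+------------
ACC-102 | 3706.18    
ACC-104 | 9798.31    
ACC-105 | 4771       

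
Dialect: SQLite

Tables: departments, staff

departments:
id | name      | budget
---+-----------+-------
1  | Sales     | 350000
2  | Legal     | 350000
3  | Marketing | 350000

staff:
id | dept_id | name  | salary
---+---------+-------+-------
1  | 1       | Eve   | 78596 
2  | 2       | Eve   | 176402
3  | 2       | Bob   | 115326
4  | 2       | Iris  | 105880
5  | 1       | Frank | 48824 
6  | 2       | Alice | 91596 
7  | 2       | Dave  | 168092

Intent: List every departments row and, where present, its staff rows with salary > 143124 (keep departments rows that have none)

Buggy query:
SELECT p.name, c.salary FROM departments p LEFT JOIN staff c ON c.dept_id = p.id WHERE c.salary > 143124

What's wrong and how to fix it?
Bug: Filtering c.salary in WHERE discards the NULL rows produced by LEFT JOIN, turning it into an inner join

Fix: Put 'c.salary > 143124' in the JOIN's ON clause instead of WHERE

Corrected query:
SELECT p.name, c.salary FROM departments p LEFT JOIN staff c ON c.dept_id = p.id AND c.salary > 143124

Result:
name      | salary
----------+-------
Sales     | NULL  
Legal     | 168092
Legal     | 176402
Marketing | NULL  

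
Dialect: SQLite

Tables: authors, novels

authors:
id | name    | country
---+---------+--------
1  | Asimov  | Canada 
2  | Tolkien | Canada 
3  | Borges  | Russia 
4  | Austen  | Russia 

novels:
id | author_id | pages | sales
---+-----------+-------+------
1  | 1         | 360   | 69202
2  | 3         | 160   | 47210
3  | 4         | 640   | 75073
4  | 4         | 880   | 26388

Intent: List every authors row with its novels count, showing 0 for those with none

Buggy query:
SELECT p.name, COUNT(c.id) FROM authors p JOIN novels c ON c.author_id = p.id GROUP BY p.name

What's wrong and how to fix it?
Bug: INNER JOIN drops authors rows that have no matching novels rows

Fix: Use LEFT JOIN so parents without children still appear (COUNT(c.id) gives 0)

Corrected query:
SELECT p.name, COUNT(c.id) FROM authors p LEFT JOIN novels c ON c.author_id = p.id GROUP BY p.name

Result:
name    | COUNT(c.id)
--------+------------
Asimov  | 1          
Austen  | 2          
Borges  | 1          
Tolkien | 0          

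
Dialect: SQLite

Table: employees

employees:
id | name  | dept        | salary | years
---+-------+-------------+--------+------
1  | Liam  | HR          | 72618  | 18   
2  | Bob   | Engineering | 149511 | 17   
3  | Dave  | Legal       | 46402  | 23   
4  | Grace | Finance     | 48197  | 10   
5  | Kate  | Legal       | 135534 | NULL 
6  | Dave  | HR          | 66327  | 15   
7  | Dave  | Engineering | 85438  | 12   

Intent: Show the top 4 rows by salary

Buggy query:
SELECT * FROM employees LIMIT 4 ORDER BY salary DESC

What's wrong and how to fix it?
Bug: ORDER BY cannot follow LIMIT; LIMIT is the final clause

Fix: Swap the clauses: ORDER BY first, then LIMIT

Corrected query:
SELECT * FROM employees ORDER BY salary DESC LIMIT 4

Result:
id | name | dept        | salary | years
---+------+-------------+--------+------
2  | Bob  | Engineering | 149511 | 17   
5  | Kate | Legal       | 135534 | NULL 
7  | Dave | Engineering | 85438  | 12   
1  | Liam | HR          | 72618  | 18   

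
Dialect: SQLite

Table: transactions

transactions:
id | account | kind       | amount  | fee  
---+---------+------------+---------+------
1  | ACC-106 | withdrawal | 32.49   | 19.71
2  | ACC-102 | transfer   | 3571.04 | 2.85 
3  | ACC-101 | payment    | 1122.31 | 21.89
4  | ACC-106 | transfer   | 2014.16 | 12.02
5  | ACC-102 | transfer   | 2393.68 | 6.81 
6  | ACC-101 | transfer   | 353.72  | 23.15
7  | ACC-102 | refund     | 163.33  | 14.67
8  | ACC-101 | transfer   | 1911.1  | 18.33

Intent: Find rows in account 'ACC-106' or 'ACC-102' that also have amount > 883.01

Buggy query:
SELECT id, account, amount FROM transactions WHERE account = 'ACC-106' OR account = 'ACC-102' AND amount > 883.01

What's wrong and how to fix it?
Bug: Without parentheses, AND is evaluated before OR, so the amount filter only applies to the 'ACC-102' branch

Fix: Add parentheses around the OR so the AND applies to both alternatives

Corrected query:
SELECT id, account, amount FROM transactions WHERE (account = 'ACC-106' OR account = 'ACC-102') AND amount > 883.01

Result:
id | account | amount 
---+---------+--------
2  | ACC-102 | 3571.04
4  | ACC-106 | 2014.16
5  | ACC-102 | 2393.68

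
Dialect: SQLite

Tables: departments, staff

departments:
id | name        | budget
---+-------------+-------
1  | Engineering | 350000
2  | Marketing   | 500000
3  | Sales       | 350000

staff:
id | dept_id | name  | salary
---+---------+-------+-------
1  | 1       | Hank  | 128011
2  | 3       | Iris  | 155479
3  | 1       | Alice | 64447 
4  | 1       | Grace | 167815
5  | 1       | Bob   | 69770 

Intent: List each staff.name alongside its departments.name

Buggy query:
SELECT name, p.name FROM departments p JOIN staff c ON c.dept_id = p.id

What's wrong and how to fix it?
Bug: 'name' exists in both joined tables, so the database can't tell which one is meant

Fix: Prefix ambiguous columns with the table alias

Corrected query:
SELECT c.name, p.name FROM departments p JOIN staff c ON c.dept_id = p.id

Result:
name  | name       
------+------------
Hank  | Engineering
Iris  | Sales      
Alice | Engineering
Grace | Engineering
Bob   | Engineering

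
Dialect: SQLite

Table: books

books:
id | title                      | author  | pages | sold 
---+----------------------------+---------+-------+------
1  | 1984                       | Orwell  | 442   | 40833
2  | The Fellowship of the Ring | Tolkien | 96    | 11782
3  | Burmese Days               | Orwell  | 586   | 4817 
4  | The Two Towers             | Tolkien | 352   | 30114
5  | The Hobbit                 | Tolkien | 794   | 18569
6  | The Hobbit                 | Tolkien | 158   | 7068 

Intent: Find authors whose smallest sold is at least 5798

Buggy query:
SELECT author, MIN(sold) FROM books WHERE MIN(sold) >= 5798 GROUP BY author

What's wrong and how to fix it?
Bug: Aggregates like MIN are computed per group after WHERE runs

Fix: Use HAVING for the per-group MIN condition

Corrected query:
SELECT author, MIN(sold) FROM books GROUP BY author HAVING MIN(sold) >= 5798

Result:
author  | MIN(sold)
--------+----------
Tolkien | 7068     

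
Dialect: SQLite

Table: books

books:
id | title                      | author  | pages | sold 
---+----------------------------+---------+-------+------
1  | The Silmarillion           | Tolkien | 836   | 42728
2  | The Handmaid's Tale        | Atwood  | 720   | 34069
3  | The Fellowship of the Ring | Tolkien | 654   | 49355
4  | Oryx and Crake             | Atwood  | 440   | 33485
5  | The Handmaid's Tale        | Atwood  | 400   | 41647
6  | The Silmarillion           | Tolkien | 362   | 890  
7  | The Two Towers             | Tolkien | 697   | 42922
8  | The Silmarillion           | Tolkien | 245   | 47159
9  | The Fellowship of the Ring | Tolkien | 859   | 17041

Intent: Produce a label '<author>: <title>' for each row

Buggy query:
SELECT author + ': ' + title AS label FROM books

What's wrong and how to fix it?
Bug: SQLite uses || for string concatenation; + coerces text to numbers (yielding 0)

Fix: Replace + with || to concatenate text

Corrected query:
SELECT author || ': ' || title AS label FROM books

Result:
label                              
-----------------------------------
Tolkien: The Silmarillion          
Atwood: The Handmaid's Tale        
Tolkien: The Fellowship of the Ring
Atwood: Oryx and Crake             
Atwood: The Handmaid's Tale        
Tolkien: The Silmarillion          
Tolkien: The Two Towers            
Tolkien: The Silmarillion          
Tolkien: The Fellowship of the Ring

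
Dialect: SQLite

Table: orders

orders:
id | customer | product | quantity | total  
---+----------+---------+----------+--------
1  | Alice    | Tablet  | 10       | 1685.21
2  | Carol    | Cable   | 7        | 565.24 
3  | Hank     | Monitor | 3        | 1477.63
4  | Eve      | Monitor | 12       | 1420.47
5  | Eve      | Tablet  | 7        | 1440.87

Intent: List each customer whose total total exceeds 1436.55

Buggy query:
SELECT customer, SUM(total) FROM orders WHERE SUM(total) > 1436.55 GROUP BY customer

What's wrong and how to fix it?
Bug: Aggregate functions cannot appear in a WHERE clause

Fix: Move the aggregate condition to a HAVING clause

Corrected query:
SELECT customer, SUM(total) FROM orders GROUP BY customer HAVING SUM(total) > 1436.55

Result:
customer | SUM(total)
---------+-----------
Alice    | 1685.21   
Eve      | 2861.34   
Hank     | 1477.63   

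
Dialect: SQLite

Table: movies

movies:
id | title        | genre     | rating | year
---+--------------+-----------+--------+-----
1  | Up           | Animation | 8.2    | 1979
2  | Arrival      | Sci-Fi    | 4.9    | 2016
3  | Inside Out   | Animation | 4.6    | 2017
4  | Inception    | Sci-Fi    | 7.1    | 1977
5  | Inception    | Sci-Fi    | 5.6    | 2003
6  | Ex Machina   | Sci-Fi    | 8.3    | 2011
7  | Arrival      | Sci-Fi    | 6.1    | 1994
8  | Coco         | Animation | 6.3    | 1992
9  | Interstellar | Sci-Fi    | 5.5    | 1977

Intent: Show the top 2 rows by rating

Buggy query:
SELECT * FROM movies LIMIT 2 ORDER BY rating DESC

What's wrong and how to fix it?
Bug: ORDER BY cannot follow LIMIT; LIMIT is the final clause

Fix: Sort with ORDER BY, then apply LIMIT

Corrected query:
SELECT * FROM movies ORDER BY rating DESC LIMIT 2

Result:
id | title      | genre     | rating | year
---+------------+-----------+--------+-----
6  | Ex Machina | Sci-Fi    | 8.3    | 2011
1  | Up         | Animation | 8.2    | 1979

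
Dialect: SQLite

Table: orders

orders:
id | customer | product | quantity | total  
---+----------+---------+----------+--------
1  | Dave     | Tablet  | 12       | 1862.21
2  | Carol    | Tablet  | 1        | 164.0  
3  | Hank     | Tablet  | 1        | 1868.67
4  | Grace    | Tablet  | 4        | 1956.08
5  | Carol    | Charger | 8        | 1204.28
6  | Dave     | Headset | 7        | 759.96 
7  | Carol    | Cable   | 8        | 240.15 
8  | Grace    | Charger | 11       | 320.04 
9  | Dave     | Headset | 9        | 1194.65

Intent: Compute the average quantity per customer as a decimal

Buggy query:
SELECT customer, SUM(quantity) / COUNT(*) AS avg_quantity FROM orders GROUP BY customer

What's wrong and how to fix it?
Bug: SUM(quantity) and COUNT(*) are both integers; the division truncates the fractional part

Fix: Cast one side to REAL so the division keeps the fractional part

Corrected query:
SELECT customer, SUM(quantity) * 1.0 / COUNT(*) AS avg_quantity FROM orders GROUP BY customer

Result:
customer | avg_quantity
---------+-------------
Carol    | 5.666667    
Dave     | 9.333333    
Grace    | 7.5         
Hank     | 1           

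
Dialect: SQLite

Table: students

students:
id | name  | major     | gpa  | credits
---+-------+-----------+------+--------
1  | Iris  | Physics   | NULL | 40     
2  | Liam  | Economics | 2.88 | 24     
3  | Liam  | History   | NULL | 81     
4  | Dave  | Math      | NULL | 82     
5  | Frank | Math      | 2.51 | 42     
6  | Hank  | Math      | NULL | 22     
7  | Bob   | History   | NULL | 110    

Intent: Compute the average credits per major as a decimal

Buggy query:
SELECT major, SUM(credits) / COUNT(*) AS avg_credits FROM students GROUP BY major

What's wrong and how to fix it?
Bug: Both operands are integers, so '/' performs integer division and truncates

Fix: Cast one side to REAL so the division keeps the fractional part

Corrected query:
SELECT major, SUM(credits) * 1.0 / COUNT(*) AS avg_credits FROM students GROUP BY major

Result:
major     | avg_credits
----------+------------
Economics | 24         
History   | 95.5       
Math      | 48.666667  
Physics   | 40         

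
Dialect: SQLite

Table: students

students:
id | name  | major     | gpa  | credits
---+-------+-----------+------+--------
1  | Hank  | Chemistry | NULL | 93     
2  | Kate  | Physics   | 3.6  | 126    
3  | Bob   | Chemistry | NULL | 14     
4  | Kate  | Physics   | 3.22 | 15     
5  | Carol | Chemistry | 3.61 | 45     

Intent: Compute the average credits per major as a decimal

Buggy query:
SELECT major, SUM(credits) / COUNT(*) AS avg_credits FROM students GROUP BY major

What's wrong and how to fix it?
Bug: Both operands are integers, so '/' performs integer division and truncates

Fix: Multiply by 1.0 (or CAST to REAL) to force floating-point division

Corrected query:
SELECT major, SUM(credits) * 1.0 / COUNT(*) AS avg_credits FROM students GROUP BY major

Result:
major     | avg_credits
----------+------------
Chemistry | 50.666667  
Physics   | 70.5       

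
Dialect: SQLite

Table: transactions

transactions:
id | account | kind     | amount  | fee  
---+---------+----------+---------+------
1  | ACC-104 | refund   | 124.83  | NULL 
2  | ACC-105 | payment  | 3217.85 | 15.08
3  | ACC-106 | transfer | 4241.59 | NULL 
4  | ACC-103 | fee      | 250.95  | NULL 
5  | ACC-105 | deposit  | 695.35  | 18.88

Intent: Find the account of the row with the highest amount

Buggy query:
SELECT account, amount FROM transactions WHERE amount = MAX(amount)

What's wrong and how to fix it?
Bug: WHERE is evaluated per row; an aggregate over the whole table isn't defined there

Fix: Use a subquery: WHERE amount = (SELECT MAX(amount) FROM transactions)

Corrected query:
SELECT account, amount FROM transactions WHERE amount = (SELECT MAX(amount) FROM transactions)

Result:
account | amount 
--------+--------
ACC-106 | 4241.59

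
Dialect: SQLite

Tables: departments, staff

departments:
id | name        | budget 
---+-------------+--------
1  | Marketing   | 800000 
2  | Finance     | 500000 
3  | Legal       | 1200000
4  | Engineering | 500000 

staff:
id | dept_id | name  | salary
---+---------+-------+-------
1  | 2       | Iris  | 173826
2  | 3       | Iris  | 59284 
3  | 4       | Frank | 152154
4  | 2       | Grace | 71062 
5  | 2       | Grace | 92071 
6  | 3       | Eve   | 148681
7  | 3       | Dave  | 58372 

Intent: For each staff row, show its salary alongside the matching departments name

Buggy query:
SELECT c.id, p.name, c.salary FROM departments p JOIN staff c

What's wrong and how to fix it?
Bug: JOIN with no ON clause produces a cartesian product; every staff row pairs with every departments row

Fix: Specify the join condition linking the foreign key to the parent id

Corrected query:
SELECT c.id, p.name, c.salary FROM departments p JOIN staff c ON c.dept_id = p.id

Result:
id | name        | salary
---+-------------+-------
1  | Finance     | 173826
2  | Legal       | 59284 
3  | Engineering | 152154
4  | Finance     | 71062 
5  | Finance     | 92071 
6  | Legal       | 148681
7  | Legal       | 58372 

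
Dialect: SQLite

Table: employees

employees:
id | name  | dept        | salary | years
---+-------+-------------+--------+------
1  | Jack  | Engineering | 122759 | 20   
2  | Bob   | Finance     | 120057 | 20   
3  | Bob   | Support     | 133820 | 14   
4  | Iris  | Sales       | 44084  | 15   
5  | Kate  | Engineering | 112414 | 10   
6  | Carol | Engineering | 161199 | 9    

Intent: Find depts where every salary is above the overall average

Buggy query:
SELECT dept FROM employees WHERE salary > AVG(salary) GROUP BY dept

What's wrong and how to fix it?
Bug: WHERE evaluates per row before aggregation, so AVG() is unavailable

Fix: Use a subquery for AVG and a HAVING MIN(...) filter so the condition holds for every row in the group

Corrected query:
SELECT dept FROM employees GROUP BY dept HAVING MIN(salary) > (SELECT AVG(salary) FROM employees)

Result:
dept   
-------
Finance
Support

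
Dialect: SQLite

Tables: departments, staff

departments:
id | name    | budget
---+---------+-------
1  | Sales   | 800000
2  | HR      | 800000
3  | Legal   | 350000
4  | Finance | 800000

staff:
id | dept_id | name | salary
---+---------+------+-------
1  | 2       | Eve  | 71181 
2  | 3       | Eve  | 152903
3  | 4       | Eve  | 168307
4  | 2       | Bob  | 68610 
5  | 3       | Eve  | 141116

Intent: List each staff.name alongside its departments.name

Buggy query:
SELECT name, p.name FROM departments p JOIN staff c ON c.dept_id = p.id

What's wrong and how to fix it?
Bug: 'name' exists in both joined tables, so the database can't tell which one is meant

Fix: Prefix ambiguous columns with the table alias

Corrected query:
SELECT c.name, p.name FROM departments p JOIN staff c ON c.dept_id = p.id

Result:
name | name   
-----+--------
Eve  | HR     
Eve  | Legal  
Eve  | Finance
Bob  | HR     
Eve  | Legal  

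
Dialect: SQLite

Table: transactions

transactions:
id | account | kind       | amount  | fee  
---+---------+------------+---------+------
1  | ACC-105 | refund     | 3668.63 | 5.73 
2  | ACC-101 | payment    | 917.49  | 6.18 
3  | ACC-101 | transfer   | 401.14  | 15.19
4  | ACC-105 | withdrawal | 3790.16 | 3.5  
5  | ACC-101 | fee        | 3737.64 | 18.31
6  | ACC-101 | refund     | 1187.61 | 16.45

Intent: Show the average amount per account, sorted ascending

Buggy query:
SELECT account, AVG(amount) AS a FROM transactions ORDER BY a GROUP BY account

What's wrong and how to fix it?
Bug: GROUP BY must precede ORDER BY

Fix: Move ORDER BY to the end, after GROUP BY

Corrected query:
SELECT account, AVG(amount) AS a FROM transactions GROUP BY account ORDER BY a

Result:
account | a       
--------+---------
ACC-101 | 1560.97 
ACC-105 | 3729.395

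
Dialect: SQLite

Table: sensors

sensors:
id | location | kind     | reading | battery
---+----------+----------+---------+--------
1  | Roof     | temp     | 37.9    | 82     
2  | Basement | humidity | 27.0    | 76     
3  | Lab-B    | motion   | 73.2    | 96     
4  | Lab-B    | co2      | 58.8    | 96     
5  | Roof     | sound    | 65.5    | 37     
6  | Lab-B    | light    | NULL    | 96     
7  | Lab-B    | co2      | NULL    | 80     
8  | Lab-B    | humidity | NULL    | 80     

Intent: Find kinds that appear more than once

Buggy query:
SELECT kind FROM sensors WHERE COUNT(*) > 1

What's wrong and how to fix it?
Bug: COUNT(*) is an aggregate and cannot be used in WHERE

Fix: Group first, then use HAVING for the count condition

Corrected query:
SELECT kind FROM sensors GROUP BY kind HAVING COUNT(*) > 1

Result:
kind    
--------
co2     
humidity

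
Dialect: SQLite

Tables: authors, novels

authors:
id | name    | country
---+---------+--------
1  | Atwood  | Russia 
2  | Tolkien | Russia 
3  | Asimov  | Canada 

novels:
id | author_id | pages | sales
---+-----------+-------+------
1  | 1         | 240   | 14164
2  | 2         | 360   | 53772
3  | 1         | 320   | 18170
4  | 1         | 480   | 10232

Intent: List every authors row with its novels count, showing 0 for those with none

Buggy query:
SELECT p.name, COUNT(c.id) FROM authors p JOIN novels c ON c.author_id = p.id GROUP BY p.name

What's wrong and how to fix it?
Bug: An inner join excludes parents with zero children

Fix: Switch to LEFT JOIN to retain unmatched parent rows

Corrected query:
SELECT p.name, COUNT(c.id) FROM authors p LEFT JOIN novels c ON c.author_id = p.id GROUP BY p.name

Result:
name    | COUNT(c.id)
--------+------------
Asimov  | 0          
Atwood  | 3          
Tolkien | 1          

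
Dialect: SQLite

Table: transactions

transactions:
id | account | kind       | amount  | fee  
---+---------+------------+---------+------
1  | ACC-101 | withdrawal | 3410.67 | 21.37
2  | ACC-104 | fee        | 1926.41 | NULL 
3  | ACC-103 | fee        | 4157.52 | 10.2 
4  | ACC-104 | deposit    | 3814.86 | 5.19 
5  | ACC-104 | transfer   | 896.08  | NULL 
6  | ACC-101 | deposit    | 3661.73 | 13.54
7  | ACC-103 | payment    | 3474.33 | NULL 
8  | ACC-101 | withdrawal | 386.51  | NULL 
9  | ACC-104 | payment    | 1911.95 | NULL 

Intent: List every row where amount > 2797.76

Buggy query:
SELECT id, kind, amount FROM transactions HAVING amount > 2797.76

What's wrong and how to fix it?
Bug: This is a non-aggregate query (no GROUP BY, no aggregates), so in SQLite the HAVING clause is invalid here; a row-level condition belongs in WHERE

Fix: Replace HAVING with WHERE since the condition applies to individual rows

Corrected query:
SELECT id, kind, amount FROM transactions WHERE amount > 2797.76

Result:
id | kind       | amount 
---+------------+--------
1  | withdrawal | 3410.67
3  | fee        | 4157.52
4  | deposit    | 3814.86
6  | deposit    | 3661.73
7  | payment    | 3474.33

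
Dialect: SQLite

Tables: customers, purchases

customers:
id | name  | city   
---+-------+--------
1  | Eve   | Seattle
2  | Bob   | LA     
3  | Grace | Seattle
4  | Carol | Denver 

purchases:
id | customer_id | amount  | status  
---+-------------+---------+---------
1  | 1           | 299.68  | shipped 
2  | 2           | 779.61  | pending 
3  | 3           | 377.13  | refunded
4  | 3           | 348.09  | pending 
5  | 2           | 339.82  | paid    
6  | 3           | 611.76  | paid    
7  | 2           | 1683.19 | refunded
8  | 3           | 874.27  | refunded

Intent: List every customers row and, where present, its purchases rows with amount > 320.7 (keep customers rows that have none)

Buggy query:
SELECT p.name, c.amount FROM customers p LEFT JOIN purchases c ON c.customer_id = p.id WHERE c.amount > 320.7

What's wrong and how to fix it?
Bug: A WHERE condition on the right-hand table after LEFT JOIN drops unmatched parents

Fix: Put 'c.amount > 320.7' in the JOIN's ON clause instead of WHERE

Corrected query:
SELECT p.name, c.amount FROM customers p LEFT JOIN purchases c ON c.customer_id = p.id AND c.amount > 320.7

Result:
name  | amount 
------+--------
Eve   | NULL   
Bob   | 339.82 
Bob   | 779.61 
Bob   | 1683.19
Grace | 348.09 
Grace | 377.13 
Grace | 611.76 
Grace | 874.27 
Carol | NULL   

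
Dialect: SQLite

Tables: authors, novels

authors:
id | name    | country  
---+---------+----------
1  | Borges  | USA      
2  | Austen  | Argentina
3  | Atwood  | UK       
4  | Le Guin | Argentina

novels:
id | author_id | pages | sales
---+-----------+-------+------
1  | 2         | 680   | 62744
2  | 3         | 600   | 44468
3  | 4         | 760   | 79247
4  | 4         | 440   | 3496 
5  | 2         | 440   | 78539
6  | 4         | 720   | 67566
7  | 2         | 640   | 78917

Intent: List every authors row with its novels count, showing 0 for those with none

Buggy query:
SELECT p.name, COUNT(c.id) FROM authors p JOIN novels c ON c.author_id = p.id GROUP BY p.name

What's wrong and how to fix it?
Bug: An inner join excludes parents with zero children

Fix: Use LEFT JOIN so parents without children still appear (COUNT(c.id) gives 0)

Corrected query:
SELECT p.name, COUNT(c.id) FROM authors p LEFT JOIN novels c ON c.author_id = p.id GROUP BY p.name

Result:
name    | COUNT(c.id)
--------+------------
Atwood  | 1          
Austen  | 3          
Borges  | 0          
Le Guin | 3          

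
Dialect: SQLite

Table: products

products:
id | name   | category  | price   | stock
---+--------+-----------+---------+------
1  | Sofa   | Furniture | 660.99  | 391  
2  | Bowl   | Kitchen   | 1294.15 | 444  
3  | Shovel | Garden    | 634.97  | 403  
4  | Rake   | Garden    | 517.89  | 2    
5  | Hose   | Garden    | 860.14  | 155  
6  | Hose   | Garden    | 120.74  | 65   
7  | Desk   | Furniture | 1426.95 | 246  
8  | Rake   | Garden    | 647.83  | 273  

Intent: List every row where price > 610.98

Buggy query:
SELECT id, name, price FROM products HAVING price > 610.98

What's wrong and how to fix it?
Bug: This is a non-aggregate query (no GROUP BY, no aggregates), so in SQLite the HAVING clause is invalid here; a row-level condition belongs in WHERE

Fix: Use WHERE for row-level filtering

Corrected query:
SELECT id, name, price FROM products WHERE price > 610.98

Result:
id | name   | price  
---+--------+--------
1  | Sofa   | 660.99 
2  | Bowl   | 1294.15
3  | Shovel | 634.97 
5  | Hose   | 860.14 
7  | Desk   | 1426.95
8  | Rake   | 647.83 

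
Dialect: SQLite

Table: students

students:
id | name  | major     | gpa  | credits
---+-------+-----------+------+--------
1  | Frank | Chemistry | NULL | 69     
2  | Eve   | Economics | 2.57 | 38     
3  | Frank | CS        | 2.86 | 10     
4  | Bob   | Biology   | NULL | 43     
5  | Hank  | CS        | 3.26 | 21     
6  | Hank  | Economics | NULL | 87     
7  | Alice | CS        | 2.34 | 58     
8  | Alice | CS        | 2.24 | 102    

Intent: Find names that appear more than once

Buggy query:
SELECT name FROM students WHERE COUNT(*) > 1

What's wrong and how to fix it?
Bug: COUNT(*) is an aggregate and cannot be used in WHERE

Fix: GROUP BY name, then filter groups with HAVING COUNT(*) > 1

Corrected query:
SELECT name FROM students GROUP BY name HAVING COUNT(*) > 1

Result:
name 
-----
Alice
Frank
Hank 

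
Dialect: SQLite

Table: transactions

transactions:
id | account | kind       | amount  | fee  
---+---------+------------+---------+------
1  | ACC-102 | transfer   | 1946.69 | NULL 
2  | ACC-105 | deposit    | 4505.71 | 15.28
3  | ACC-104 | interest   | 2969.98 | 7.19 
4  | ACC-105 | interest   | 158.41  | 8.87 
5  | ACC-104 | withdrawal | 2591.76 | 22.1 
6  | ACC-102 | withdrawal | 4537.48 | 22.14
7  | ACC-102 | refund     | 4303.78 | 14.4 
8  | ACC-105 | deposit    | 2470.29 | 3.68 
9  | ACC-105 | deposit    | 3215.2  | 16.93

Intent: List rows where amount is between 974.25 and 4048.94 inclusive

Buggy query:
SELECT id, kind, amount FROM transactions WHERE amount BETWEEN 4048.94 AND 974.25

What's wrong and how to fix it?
Bug: The bounds are reversed; BETWEEN a AND b requires a <= b to match anything

Fix: Swap the bounds so the smaller value comes first

Corrected query:
SELECT id, kind, amount FROM transactions WHERE amount BETWEEN 974.25 AND 4048.94

Result:
id | kind       | amount 
---+------------+--------
1  | transfer   | 1946.69
3  | interest   | 2969.98
5  | withdrawal | 2591.76
8  | deposit    | 2470.29
9  | deposit    | 3215.2 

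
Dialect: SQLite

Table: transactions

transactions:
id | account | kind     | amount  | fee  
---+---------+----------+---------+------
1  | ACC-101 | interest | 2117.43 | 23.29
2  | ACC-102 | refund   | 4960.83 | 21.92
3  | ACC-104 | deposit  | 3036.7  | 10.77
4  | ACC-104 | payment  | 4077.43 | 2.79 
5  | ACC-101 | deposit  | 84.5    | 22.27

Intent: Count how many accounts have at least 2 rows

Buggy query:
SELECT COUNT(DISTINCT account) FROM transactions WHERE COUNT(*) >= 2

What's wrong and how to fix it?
Bug: WHERE filters individual rows, not groups, so a group-level COUNT is invalid there

Fix: Use a subquery that GROUPs and filters with HAVING, then count its rows

Corrected query:
SELECT COUNT(*) FROM (SELECT account FROM transactions GROUP BY account HAVING COUNT(*) >= 2)

Result:
COUNT(*)
--------
2       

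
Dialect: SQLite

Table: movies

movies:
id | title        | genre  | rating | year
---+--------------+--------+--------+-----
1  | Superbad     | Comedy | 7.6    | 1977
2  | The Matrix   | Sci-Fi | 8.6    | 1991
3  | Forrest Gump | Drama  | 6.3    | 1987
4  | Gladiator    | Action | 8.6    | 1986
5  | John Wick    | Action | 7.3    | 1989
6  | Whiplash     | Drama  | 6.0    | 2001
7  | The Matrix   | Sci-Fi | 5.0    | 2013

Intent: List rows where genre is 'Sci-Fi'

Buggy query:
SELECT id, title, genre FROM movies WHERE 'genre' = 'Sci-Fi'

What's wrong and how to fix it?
Bug: 'genre' in single quotes is a string literal, not the column; the comparison is literal-vs-literal and never true

Fix: Reference the column as genre without single quotes

Corrected query:
SELECT id, title, genre FROM movies WHERE genre = 'Sci-Fi'

Result:
id | title      | genre 
---+------------+-------
2  | The Matrix | Sci-Fi
7  | The Matrix | Sci-Fi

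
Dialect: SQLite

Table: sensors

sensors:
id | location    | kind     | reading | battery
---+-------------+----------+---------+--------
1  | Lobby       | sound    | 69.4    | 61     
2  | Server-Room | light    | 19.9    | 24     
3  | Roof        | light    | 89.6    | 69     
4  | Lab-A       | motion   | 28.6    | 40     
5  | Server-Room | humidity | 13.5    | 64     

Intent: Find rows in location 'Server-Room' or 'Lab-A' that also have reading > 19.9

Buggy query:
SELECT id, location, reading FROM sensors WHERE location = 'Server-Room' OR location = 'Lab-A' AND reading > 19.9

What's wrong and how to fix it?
Bug: Without parentheses, AND is evaluated before OR, so the reading filter only applies to the 'Lab-A' branch

Fix: Group the OR with parentheses (or use IN), then AND the threshold

Corrected query:
SELECT id, location, reading FROM sensors WHERE (location = 'Server-Room' OR location = 'Lab-A') AND reading > 19.9

Result:
id | location | reading
---+----------+--------
4  | Lab-A    | 28.6   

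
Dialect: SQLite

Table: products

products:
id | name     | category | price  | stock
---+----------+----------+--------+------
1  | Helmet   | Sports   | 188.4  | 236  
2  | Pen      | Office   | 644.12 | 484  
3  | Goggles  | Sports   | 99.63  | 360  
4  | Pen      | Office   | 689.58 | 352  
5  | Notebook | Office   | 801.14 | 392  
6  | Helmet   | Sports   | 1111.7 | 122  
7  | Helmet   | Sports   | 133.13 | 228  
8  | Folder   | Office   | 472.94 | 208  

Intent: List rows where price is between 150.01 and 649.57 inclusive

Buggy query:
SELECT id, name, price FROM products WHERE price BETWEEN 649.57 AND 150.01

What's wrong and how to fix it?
Bug: BETWEEN expects the lower bound first; with 649.57 AND 150.01 the range is empty

Fix: Swap the bounds so the smaller value comes first

Corrected query:
SELECT id, name, price FROM products WHERE price BETWEEN 150.01 AND 649.57

Result:
id | name   | price 
---+--------+-------
1  | Helmet | 188.4 
2  | Pen    | 644.12
8  | Folder | 472.94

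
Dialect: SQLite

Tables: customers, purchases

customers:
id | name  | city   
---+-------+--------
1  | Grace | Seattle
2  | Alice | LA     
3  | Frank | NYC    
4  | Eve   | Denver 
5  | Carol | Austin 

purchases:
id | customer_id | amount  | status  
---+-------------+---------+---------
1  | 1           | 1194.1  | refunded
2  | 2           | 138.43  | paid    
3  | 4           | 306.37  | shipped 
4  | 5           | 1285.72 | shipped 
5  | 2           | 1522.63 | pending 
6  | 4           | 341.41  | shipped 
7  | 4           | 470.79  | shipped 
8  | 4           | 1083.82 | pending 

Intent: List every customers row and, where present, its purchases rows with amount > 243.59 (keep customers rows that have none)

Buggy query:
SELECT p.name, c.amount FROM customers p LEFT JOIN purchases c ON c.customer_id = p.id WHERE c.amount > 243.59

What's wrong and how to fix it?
Bug: Filtering c.amount in WHERE discards the NULL rows produced by LEFT JOIN, turning it into an inner join

Fix: Move the right-table condition into the ON clause so unmatched parents are kept

Corrected query:
SELECT p.name, c.amount FROM customers p LEFT JOIN purchases c ON c.customer_id = p.id AND c.amount > 243.59

Result:
name  | amount 
------+--------
Grace | 1194.1 
Alice | 1522.63
Frank | NULL   
Eve   | 306.37 
Eve   | 341.41 
Eve   | 470.79 
Eve   | 1083.82
Carol | 1285.72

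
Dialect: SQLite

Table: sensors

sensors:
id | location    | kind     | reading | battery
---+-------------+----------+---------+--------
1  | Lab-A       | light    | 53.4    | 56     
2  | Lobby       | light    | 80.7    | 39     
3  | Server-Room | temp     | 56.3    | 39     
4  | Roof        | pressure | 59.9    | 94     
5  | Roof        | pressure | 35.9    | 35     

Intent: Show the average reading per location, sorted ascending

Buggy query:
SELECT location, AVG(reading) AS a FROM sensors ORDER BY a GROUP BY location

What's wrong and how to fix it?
Bug: ORDER BY appears before GROUP BY; SQL clause order requires GROUP BY first

Fix: Move ORDER BY to the end, after GROUP BY

Corrected query:
SELECT location, AVG(reading) AS a FROM sensors GROUP BY location ORDER BY a

Result:
location    | a   
------------+-----
Roof        | 47.9
Lab-A       | 53.4
Server-Room | 56.3
Lobby       | 80.7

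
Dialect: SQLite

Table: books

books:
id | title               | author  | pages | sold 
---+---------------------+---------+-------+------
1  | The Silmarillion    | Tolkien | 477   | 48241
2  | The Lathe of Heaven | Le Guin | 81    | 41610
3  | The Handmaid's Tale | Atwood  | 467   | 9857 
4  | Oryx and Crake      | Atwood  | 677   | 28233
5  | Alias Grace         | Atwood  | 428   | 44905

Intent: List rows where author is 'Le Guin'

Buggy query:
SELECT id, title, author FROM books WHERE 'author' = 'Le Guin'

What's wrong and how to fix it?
Bug: Single quotes denote string literals in SQL; the column name is being compared as a constant string

Fix: Reference the column as author without single quotes

Corrected query:
SELECT id, title, author FROM books WHERE author = 'Le Guin'

Result:
id | title               | author 
---+---------------------+--------
2  | The Lathe of Heaven | Le Guin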